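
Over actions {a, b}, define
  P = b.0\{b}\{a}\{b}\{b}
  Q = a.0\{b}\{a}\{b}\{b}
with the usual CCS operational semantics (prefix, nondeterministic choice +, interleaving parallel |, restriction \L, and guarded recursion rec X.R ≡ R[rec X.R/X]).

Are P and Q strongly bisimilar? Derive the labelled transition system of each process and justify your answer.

Reachable graph of P (2 states):
  m0 = b.0\{b}\{a}\{b}\{b} → —b→ m1
  m1 = 0\{b}\{a}\{b}\{b} → ·
Reachable graph of Q (2 states):
  n0 = a.0\{b}\{a}\{b}\{b} → —a→ n1
  n1 = 0\{b}\{a}\{b}\{b} → ·
Bisimilarity quotient blocks:
  B0 = {m0}
  B1 = {m1, n1}
  B2 = {n0}
m0 ∈ B0, n0 ∈ B2 → different blocks

P ≁ Q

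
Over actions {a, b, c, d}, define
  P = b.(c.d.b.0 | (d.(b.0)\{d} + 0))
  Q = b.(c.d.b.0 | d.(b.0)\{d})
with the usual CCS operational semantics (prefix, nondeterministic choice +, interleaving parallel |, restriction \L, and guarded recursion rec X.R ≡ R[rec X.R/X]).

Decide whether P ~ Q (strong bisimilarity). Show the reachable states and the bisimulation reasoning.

bisimilar

LTS(P): 13 reachable states
  u0 = b.(c.d.b.0 | (d.(b.0)\{d} + 0)) :: -b-> u1
  u1 = c.d.b.0 | (d.(b.0)\{d} + 0) :: -c-> u2, -d-> u3
  u2 = d.b.0 | (d.(b.0)\{d} + 0) :: -d-> u4, -d-> u5
  u3 = c.d.b.0 | (b.0)\{d} :: -b-> u6, -c-> u5
  u4 = b.0 | (d.(b.0)\{d} + 0) :: -b-> u7, -d-> u8
  u5 = d.b.0 | (b.0)\{d} :: -b-> u9, -d-> u8
  u6 = c.d.b.0 | 0\{d} :: -c-> u9
  u7 = 0 | (d.(b.0)\{d} + 0) :: -d-> u10
  u8 = b.0 | (b.0)\{d} :: -b-> u10, -b-> u11
  u9 = d.b.0 | 0\{d} :: -d-> u11
  u10 = 0 | (b.0)\{d} :: -b-> u12
  u11 = b.0 | 0\{d} :: -b-> u12
  u12 = 0 | 0\{d} :: stopped
LTS(Q): 13 reachable states
  v0 = b.(c.d.b.0 | d.(b.0)\{d}) :: -b-> v1
  v1 = c.d.b.0 | d.(b.0)\{d} :: -c-> v2, -d-> v3
  v2 = d.b.0 | d.(b.0)\{d} :: -d-> v4, -d-> v5
  v3 = c.d.b.0 | (b.0)\{d} :: -b-> v6, -c-> v5
  v4 = b.0 | d.(b.0)\{d} :: -b-> v7, -d-> v8
  v5 = d.b.0 | (b.0)\{d} :: -b-> v9, -d-> v8
  v6 = c.d.b.0 | 0\{d} :: -c-> v9
  v7 = 0 | d.(b.0)\{d} :: -d-> v10
  v8 = b.0 | (b.0)\{d} :: -b-> v10, -b-> v11
  v9 = d.b.0 | 0\{d} :: -d-> v11
  v10 = 0 | (b.0)\{d} :: -b-> v12
  v11 = b.0 | 0\{d} :: -b-> v12
  v12 = 0 | 0\{d} :: stopped
Bisimilarity quotient blocks:
  B0 = {u0, v0}
  B1 = {u1, v1}
  B2 = {u2, v2}
  B3 = {u4, u5, v4, v5}
  B4 = {u8, v8}
  B5 = {u10, u11, v10, v11}
  B6 = {u12, v12}
  B7 = {u7, u9, v7, v9}
  B8 = {u3, v3}
  B9 = {u6, v6}
u0 ∈ B0, v0 ∈ B0 → same block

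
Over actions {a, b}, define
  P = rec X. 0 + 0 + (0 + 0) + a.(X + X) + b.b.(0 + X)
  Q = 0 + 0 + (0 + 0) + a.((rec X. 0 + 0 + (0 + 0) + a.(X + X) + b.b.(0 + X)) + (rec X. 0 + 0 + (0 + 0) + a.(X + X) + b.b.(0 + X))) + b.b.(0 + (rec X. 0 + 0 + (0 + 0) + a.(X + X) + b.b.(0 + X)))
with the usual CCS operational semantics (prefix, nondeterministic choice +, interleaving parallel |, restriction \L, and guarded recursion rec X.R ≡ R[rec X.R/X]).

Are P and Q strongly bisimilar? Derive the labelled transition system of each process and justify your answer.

YES

P's transition system — 4 states:
  u0 = rec X. 0 + 0 + (0 + 0) + a.(X + X) + b.b.(0 + X) | —a→ u1, —b→ u2
  u1 = (rec X. 0 + 0 + (0 + 0) + a.(X + X) + b.b.(0 + X)) + (rec X. 0 + 0 + (0 + 0) + a.(X + X) + b.b.(0 + X)) | —a→ u1, —b→ u2
  u2 = b.(0 + (rec X. 0 + 0 + (0 + 0) + a.(X + X) + b.b.(0 + X))) | —b→ u3
  u3 = 0 + (rec X. 0 + 0 + (0 + 0) + a.(X + X) + b.b.(0 + X)) | —a→ u1, —b→ u2
Q's transition system — 4 states:
  v0 = 0 + 0 + (0 + 0) + a.((rec X. 0 + 0 + (0 + 0) + a.(X + X) + b.b.(0 + X)) + (rec X. 0 + 0 + (0 + 0) + a.(X + X) + b.b.(0 + X))) + b.b.(0 + (rec X. 0 + 0 + (0 + 0) + a.(X + X) + b.b.(0 + X))) | —a→ v1, —b→ v2
  v1 = (rec X. 0 + 0 + (0 + 0) + a.(X + X) + b.b.(0 + X)) + (rec X. 0 + 0 + (0 + 0) + a.(X + X) + b.b.(0 + X)) | —a→ v1, —b→ v2
  v2 = b.(0 + (rec X. 0 + 0 + (0 + 0) + a.(X + X) + b.b.(0 + X))) | —b→ v3
  v3 = 0 + (rec X. 0 + 0 + (0 + 0) + a.(X + X) + b.b.(0 + X)) | —a→ v1, —b→ v2
Bisimilarity quotient blocks:
  B0 = {u0, u1, u3, v0, v1, v3}
  B1 = {u2, v2}
u0 ∈ B0, v0 ∈ B0 → same block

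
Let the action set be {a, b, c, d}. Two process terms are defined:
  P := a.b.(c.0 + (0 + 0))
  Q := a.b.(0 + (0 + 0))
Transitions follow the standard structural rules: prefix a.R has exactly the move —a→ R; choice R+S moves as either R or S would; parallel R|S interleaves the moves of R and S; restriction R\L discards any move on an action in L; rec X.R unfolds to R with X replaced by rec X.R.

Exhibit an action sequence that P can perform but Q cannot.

abc

LTS(P): 4 reachable states
  m0 = a.b.(c.0 + (0 + 0)) | -a-> m1
  m1 = b.(c.0 + (0 + 0)) | -b-> m2
  m2 = c.0 + (0 + 0) | -c-> m3
  m3 = 0 | (no moves)
LTS(Q): 3 reachable states
  n0 = a.b.(0 + (0 + 0)) | -a-> n1
  n1 = b.(0 + (0 + 0)) | -b-> n2
  n2 = 0 + (0 + 0) | (no moves)
Trace ⟨abc⟩ through P, begin at {m0}:
  step 1 (a): {m1}
  step 2 (b): {m2}
  step 3 (c): {m3}
  P completes σ.
Trace ⟨abc⟩ through Q, begin at {n0}:
  step 1 (a): {n1}
  step 2 (b): {n2}
  step 3 (c): no successor for Q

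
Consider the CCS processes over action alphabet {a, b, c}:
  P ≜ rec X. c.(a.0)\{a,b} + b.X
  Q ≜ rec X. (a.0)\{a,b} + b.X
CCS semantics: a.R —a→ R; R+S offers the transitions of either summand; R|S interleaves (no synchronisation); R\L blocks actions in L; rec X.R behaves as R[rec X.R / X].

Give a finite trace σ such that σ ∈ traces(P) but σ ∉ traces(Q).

c

P's transition system — 2 states:
  u0 = rec X. c.(a.0)\{a,b} + b.X :: =b=> u0, =c=> u1
  u1 = (a.0)\{a,b} :: ∅
Q's transition system — 1 states:
  v0 = rec X. (a.0)\{a,b} + b.X :: =b=> v0
Executing c from P (initial set {u0}):
  [1] c ⇒ {u1}
  P completes σ.
Executing c from Q (initial set {v0}):
  [1] c ⇒ ∅ (Q stuck)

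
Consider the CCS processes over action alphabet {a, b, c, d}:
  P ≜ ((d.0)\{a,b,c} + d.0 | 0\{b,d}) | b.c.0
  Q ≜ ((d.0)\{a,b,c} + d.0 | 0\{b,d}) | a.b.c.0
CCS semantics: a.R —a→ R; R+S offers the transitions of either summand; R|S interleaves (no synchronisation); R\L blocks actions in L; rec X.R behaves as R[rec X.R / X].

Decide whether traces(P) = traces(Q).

traces(P) ≠ traces(Q) — witness ⟨b⟩

Reachable graph of P (9 states):
  u0 = ((d.0)\{a,b,c} + d.0 | 0\{b,d}) | b.c.0 has moves =b=> u1, =d=> u2, =d=> u3
  u1 = ((d.0)\{a,b,c} + d.0 | 0\{b,d}) | c.0 has moves =c=> u4, =d=> u5, =d=> u6
  u2 = 0 | 0\{b,d} | b.c.0 has moves =b=> u5
  u3 = 0\{a,b,c} | b.c.0 has moves =b=> u6
  u4 = ((d.0)\{a,b,c} + d.0 | 0\{b,d}) | 0 has moves =d=> u7, =d=> u8
  u5 = 0 | 0\{b,d} | c.0 has moves =c=> u7
  u6 = 0\{a,b,c} | c.0 has moves =c=> u8
  u7 = 0 | 0\{b,d} | 0 has moves deadlocked
  u8 = 0\{a,b,c} | 0 has moves deadlocked
Reachable graph of Q (12 states):
  v0 = ((d.0)\{a,b,c} + d.0 | 0\{b,d}) | a.b.c.0 has moves =a=> v1, =d=> v2, =d=> v3
  v1 = ((d.0)\{a,b,c} + d.0 | 0\{b,d}) | b.c.0 has moves =b=> v4, =d=> v5, =d=> v6
  v2 = 0 | 0\{b,d} | a.b.c.0 has moves =a=> v5
  v3 = 0\{a,b,c} | a.b.c.0 has moves =a=> v6
  v4 = ((d.0)\{a,b,c} + d.0 | 0\{b,d}) | c.0 has moves =c=> v7, =d=> v8, =d=> v9
  v5 = 0 | 0\{b,d} | b.c.0 has moves =b=> v8
  v6 = 0\{a,b,c} | b.c.0 has moves =b=> v9
  v7 = ((d.0)\{a,b,c} + d.0 | 0\{b,d}) | 0 has moves =d=> v10, =d=> v11
  v8 = 0 | 0\{b,d} | c.0 has moves =c=> v10
  v9 = 0\{a,b,c} | c.0 has moves =c=> v11
  v10 = 0 | 0\{b,d} | 0 has moves deadlocked
  v11 = 0\{a,b,c} | 0 has moves deadlocked
Trace ⟨b⟩ through P, begin at {u0}:
  step 1 (b): {u1}
  ✓ P
Trace ⟨b⟩ through Q, begin at {v0}:
  step 1 (b): ∅  — Q cannot continue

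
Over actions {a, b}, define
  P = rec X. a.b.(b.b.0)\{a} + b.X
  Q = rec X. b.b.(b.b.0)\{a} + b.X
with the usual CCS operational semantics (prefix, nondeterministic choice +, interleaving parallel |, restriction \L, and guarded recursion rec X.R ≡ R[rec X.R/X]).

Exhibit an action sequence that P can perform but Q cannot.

Reachable graph of P (5 states):
  u0 = rec X. a.b.(b.b.0)\{a} + b.X has moves ··a··> u1, ··b··> u0
  u1 = b.(b.b.0)\{a} has moves ··b··> u2
  u2 = (b.b.0)\{a} has moves ··b··> u3
  u3 = (b.0)\{a} has moves ··b··> u4
  u4 = 0\{a} has moves ·
Reachable graph of Q (5 states):
  v0 = rec X. b.b.(b.b.0)\{a} + b.X has moves ··b··> v0, ··b··> v1
  v1 = b.(b.b.0)\{a} has moves ··b··> v2
  v2 = (b.b.0)\{a} has moves ··b··> v3
  v3 = (b.0)\{a} has moves ··b··> v4
  v4 = 0\{a} has moves ·
Executing a from P (initial set {u0}):
  [1] a ⇒ {u1}
  ✓ P
Executing a from Q (initial set {v0}):
  [1] a ⇒ ∅  — Q cannot continue

a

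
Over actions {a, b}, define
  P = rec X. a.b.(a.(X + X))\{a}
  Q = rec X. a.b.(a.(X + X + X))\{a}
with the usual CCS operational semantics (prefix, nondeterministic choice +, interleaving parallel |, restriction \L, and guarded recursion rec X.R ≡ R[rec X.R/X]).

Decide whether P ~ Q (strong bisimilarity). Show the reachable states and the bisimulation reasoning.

P ~ Q

P's transition system — 3 states:
  m0 = rec X. a.b.(a.(X + X))\{a} → —a→ m1
  m1 = b.(a.((rec X. a.b.(a.(X + X))\{a}) + (rec X. a.b.(a.(X + X))\{a})))\{a} → —b→ m2
  m2 = (a.((rec X. a.b.(a.(X + X))\{a}) + (rec X. a.b.(a.(X + X))\{a})))\{a} → ·
Q's transition system — 3 states:
  n0 = rec X. a.b.(a.(X + X + X))\{a} → —a→ n1
  n1 = b.(a.((rec X. a.b.(a.(X + X + X))\{a}) + (rec X. a.b.(a.(X + X + X))\{a}) + (rec X. a.b.(a.(X + X + X))\{a})))\{a} → —b→ n2
  n2 = (a.((rec X. a.b.(a.(X + X + X))\{a}) + (rec X. a.b.(a.(X + X + X))\{a}) + (rec X. a.b.(a.(X + X + X))\{a})))\{a} → ·
Bisimilarity quotient blocks:
  B0 = {m0, n0}
  B1 = {m1, n1}
  B2 = {m2, n2}
m0 ∈ B0, n0 ∈ B0 → same block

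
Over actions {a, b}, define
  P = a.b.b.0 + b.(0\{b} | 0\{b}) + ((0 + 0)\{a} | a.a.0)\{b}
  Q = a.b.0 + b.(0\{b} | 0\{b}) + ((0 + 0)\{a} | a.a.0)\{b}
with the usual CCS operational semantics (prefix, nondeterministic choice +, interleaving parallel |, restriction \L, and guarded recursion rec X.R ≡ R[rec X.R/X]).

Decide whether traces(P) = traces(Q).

trace-distinct — witness ⟨abb⟩

Reachable graph of P (7 states):
  m0 = a.b.b.0 + b.(0\{b} | 0\{b}) + ((0 + 0)\{a} | a.a.0)\{b} ⊢ —a→ m1, —a→ m2, —b→ m3
  m1 = ((0 + 0)\{a} | a.0)\{b} ⊢ —a→ m4
  m2 = b.b.0 ⊢ —b→ m5
  m3 = 0\{b} | 0\{b} ⊢ (no moves)
  m4 = ((0 + 0)\{a} | 0)\{b} ⊢ (no moves)
  m5 = b.0 ⊢ —b→ m6
  m6 = 0 ⊢ (no moves)
Reachable graph of Q (6 states):
  n0 = a.b.0 + b.(0\{b} | 0\{b}) + ((0 + 0)\{a} | a.a.0)\{b} ⊢ —a→ n1, —a→ n2, —b→ n3
  n1 = ((0 + 0)\{a} | a.0)\{b} ⊢ —a→ n4
  n2 = b.0 ⊢ —b→ n5
  n3 = 0\{b} | 0\{b} ⊢ (no moves)
  n4 = ((0 + 0)\{a} | 0)\{b} ⊢ (no moves)
  n5 = 0 ⊢ (no moves)
Run σ = ⟨abb⟩ on P: start {m0}
  [1] a ⇒ {m1, m2}
  [2] b ⇒ {m5}
  [3] b ⇒ {m6}
  — P admits the full trace.
Run σ = ⟨abb⟩ on Q: start {n0}
  [1] a ⇒ {n1, n2}
  [2] b ⇒ {n5}
  [3] b ⇒ no successor for Q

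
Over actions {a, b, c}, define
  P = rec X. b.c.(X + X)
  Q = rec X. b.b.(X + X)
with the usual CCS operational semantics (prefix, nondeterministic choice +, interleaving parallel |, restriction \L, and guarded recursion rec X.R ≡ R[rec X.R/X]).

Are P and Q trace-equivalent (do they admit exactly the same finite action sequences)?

traces(P) ≠ traces(Q) — witness ⟨bc⟩

Reachable graph of P (3 states):
  s0 = rec X. b.c.(X + X) | -b-> s1
  s1 = c.((rec X. b.c.(X + X)) + (rec X. b.c.(X + X))) | -c-> s2
  s2 = (rec X. b.c.(X + X)) + (rec X. b.c.(X + X)) | -b-> s1
Reachable graph of Q (3 states):
  t0 = rec X. b.b.(X + X) | -b-> t1
  t1 = b.((rec X. b.b.(X + X)) + (rec X. b.b.(X + X))) | -b-> t2
  t2 = (rec X. b.b.(X + X)) + (rec X. b.b.(X + X)) | -b-> t1
Trace ⟨bc⟩ through P, begin at {s0}:
  step 1 (b): {s1}
  step 2 (c): {s2}
  P completes σ.
Trace ⟨bc⟩ through Q, begin at {t0}:
  step 1 (b): {t1}
  step 2 (c): ∅  — Q cannot continue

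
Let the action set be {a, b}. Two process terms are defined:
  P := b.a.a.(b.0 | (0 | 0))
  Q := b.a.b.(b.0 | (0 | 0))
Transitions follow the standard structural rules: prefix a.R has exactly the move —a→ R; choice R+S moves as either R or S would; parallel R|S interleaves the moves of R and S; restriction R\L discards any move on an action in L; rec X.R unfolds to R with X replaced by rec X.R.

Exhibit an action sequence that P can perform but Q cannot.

LTS(P): 5 reachable states
  p0 = b.a.a.(b.0 | (0 | 0)) | ··b··> p1
  p1 = a.a.(b.0 | (0 | 0)) | ··a··> p2
  p2 = a.(b.0 | (0 | 0)) | ··a··> p3
  p3 = b.0 | (0 | 0) | ··b··> p4
  p4 = 0 | (0 | 0) | deadlocked
LTS(Q): 5 reachable states
  q0 = b.a.b.(b.0 | (0 | 0)) | ··b··> q1
  q1 = a.b.(b.0 | (0 | 0)) | ··a··> q2
  q2 = b.(b.0 | (0 | 0)) | ··b··> q3
  q3 = b.0 | (0 | 0) | ··b··> q4
  q4 = 0 | (0 | 0) | deadlocked
Executing baa from P (initial set {p0}):
  [1] b ⇒ {p1}
  [2] a ⇒ {p2}
  [3] a ⇒ {p3}
  ✓ P
Executing baa from Q (initial set {q0}):
  [1] b ⇒ {q1}
  [2] a ⇒ {q2}
  [3] a ⇒ no successor for Q

baa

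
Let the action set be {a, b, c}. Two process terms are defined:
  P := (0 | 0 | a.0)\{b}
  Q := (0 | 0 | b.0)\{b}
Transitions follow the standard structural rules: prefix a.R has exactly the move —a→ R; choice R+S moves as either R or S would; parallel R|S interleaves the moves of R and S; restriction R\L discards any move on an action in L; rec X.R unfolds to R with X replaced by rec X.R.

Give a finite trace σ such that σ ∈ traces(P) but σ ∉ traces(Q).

a

Reachable graph of P (2 states):
  m0 = (0 | 0 | a.0)\{b} :: --a--▸ m1
  m1 = (0 | 0 | 0)\{b} :: ∅
Reachable graph of Q (1 states):
  n0 = (0 | 0 | b.0)\{b} :: ∅
Trace ⟨a⟩ through P, begin at {m0}:
  step 1 (a): {m1}
  ✓ P
Trace ⟨a⟩ through Q, begin at {n0}:
  step 1 (a): ∅ (Q stuck)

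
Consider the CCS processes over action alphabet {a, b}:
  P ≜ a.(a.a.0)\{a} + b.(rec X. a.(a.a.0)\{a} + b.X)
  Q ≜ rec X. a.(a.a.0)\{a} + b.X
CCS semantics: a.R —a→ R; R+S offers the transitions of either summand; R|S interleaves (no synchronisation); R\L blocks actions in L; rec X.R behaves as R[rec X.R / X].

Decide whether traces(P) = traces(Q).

trace-equivalent

Reachable graph of P (3 states):
  m0 = a.(a.a.0)\{a} + b.(rec X. a.(a.a.0)\{a} + b.X) has moves --a--▸ m1, --b--▸ m2
  m1 = (a.a.0)\{a} has moves (no moves)
  m2 = rec X. a.(a.a.0)\{a} + b.X has moves --a--▸ m1, --b--▸ m2
Reachable graph of Q (2 states):
  n0 = rec X. a.(a.a.0)\{a} + b.X has moves --a--▸ n1, --b--▸ n0
  n1 = (a.a.0)\{a} has moves (no moves)
Bisimilarity quotient blocks:
  B0 = {m0, m2, n0}
  B1 = {m1, n1}
m0 ∈ B0, n0 ∈ B0 → same block
Bisimilar ⇒ trace-equivalent.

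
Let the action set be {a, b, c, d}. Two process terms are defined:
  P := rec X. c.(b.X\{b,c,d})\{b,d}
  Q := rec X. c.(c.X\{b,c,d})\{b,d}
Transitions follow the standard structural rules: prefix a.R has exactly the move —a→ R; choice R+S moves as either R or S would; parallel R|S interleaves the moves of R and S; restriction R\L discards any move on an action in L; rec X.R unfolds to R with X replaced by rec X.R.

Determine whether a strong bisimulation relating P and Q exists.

P's transition system — 2 states:
  p0 = rec X. c.(b.X\{b,c,d})\{b,d} ⊢ -c-> p1
  p1 = (b.(rec X. c.(b.X\{b,c,d})\{b,d})\{b,c,d})\{b,d} ⊢ deadlocked
Q's transition system — 3 states:
  q0 = rec X. c.(c.X\{b,c,d})\{b,d} ⊢ -c-> q1
  q1 = (c.(rec X. c.(c.X\{b,c,d})\{b,d})\{b,c,d})\{b,d} ⊢ -c-> q2
  q2 = (rec X. c.(c.X\{b,c,d})\{b,d})\{b,c,d}\{b,d} ⊢ deadlocked
Partition-refinement fixed point:
  B0 = {p0, q1}
  B1 = {p1, q2}
  B2 = {q0}
p0 ∈ B0, q0 ∈ B2 → different blocks

P ≁ Q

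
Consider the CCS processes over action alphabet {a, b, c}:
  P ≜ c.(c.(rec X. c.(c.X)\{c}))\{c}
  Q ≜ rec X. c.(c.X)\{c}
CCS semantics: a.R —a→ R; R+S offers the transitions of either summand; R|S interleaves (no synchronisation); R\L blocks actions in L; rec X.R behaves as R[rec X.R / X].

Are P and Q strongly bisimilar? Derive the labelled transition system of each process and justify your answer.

YES

P's transition system — 2 states:
  s0 = c.(c.(rec X. c.(c.X)\{c}))\{c} | ··c··> s1
  s1 = (c.(rec X. c.(c.X)\{c}))\{c} | stopped
Q's transition system — 2 states:
  t0 = rec X. c.(c.X)\{c} | ··c··> t1
  t1 = (c.(rec X. c.(c.X)\{c}))\{c} | stopped
Coarsest stable partition (strong bisimilarity classes):
  B0 = {s0, t0}
  B1 = {s1, t1}
s0 ∈ B0, t0 ∈ B0 → same block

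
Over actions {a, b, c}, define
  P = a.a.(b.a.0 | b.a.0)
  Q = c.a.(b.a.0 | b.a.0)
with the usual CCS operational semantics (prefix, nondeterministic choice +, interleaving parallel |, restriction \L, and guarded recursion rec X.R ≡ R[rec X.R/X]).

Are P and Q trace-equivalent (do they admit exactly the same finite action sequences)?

P's transition system — 11 states:
  m0 = a.a.(b.a.0 | b.a.0) :: -a-> m1
  m1 = a.(b.a.0 | b.a.0) :: -a-> m2
  m2 = b.a.0 | b.a.0 :: -b-> m3, -b-> m4
  m3 = a.0 | b.a.0 :: -a-> m5, -b-> m6
  m4 = b.a.0 | a.0 :: -a-> m7, -b-> m6
  m5 = 0 | b.a.0 :: -b-> m8
  m6 = a.0 | a.0 :: -a-> m8, -a-> m9
  m7 = b.a.0 | 0 :: -b-> m9
  m8 = 0 | a.0 :: -a-> m10
  m9 = a.0 | 0 :: -a-> m10
  m10 = 0 | 0 :: ·
Q's transition system — 11 states:
  n0 = c.a.(b.a.0 | b.a.0) :: -c-> n1
  n1 = a.(b.a.0 | b.a.0) :: -a-> n2
  n2 = b.a.0 | b.a.0 :: -b-> n3, -b-> n4
  n3 = a.0 | b.a.0 :: -a-> n5, -b-> n6
  n4 = b.a.0 | a.0 :: -a-> n7, -b-> n6
  n5 = 0 | b.a.0 :: -b-> n8
  n6 = a.0 | a.0 :: -a-> n8, -a-> n9
  n7 = b.a.0 | 0 :: -b-> n9
  n8 = 0 | a.0 :: -a-> n10
  n9 = a.0 | 0 :: -a-> n10
  n10 = 0 | 0 :: ·
Executing a from P (initial set {m0}):
  step 1 (a): {m1}
  ✓ P
Executing a from Q (initial set {n0}):
  step 1 (a): no successor for Q

NO — witness ⟨a⟩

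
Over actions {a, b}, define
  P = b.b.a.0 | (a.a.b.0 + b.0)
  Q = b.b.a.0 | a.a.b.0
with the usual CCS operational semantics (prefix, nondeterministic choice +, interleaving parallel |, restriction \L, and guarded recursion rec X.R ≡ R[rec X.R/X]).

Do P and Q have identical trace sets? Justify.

traces(P) ≠ traces(Q) — witness ⟨bbb⟩

LTS(P): 16 reachable states
  m0 = b.b.a.0 | (a.a.b.0 + b.0) → -a-> m1, -b-> m2, -b-> m3
  m1 = b.b.a.0 | a.b.0 → -a-> m4, -b-> m5
  m2 = b.a.0 | (a.a.b.0 + b.0) → -a-> m5, -b-> m6, -b-> m7
  m3 = b.b.a.0 | 0 → -b-> m7
  m4 = b.b.a.0 | b.0 → -b-> m3, -b-> m8
  m5 = b.a.0 | a.b.0 → -a-> m8, -b-> m9
  m6 = a.0 | (a.a.b.0 + b.0) → -a-> m10, -a-> m9, -b-> m11
  m7 = b.a.0 | 0 → -b-> m11
  m8 = b.a.0 | b.0 → -b-> m12, -b-> m7
  m9 = a.0 | a.b.0 → -a-> m12, -a-> m13
  m10 = 0 | (a.a.b.0 + b.0) → -a-> m13, -b-> m14
  m11 = a.0 | 0 → -a-> m14
  m12 = a.0 | b.0 → -a-> m15, -b-> m11
  m13 = 0 | a.b.0 → -a-> m15
  m14 = 0 | 0 → ∅
  m15 = 0 | b.0 → -b-> m14
LTS(Q): 16 reachable states
  n0 = b.b.a.0 | a.a.b.0 → -a-> n1, -b-> n2
  n1 = b.b.a.0 | a.b.0 → -a-> n3, -b-> n4
  n2 = b.a.0 | a.a.b.0 → -a-> n4, -b-> n5
  n3 = b.b.a.0 | b.0 → -b-> n6, -b-> n7
  n4 = b.a.0 | a.b.0 → -a-> n6, -b-> n8
  n5 = a.0 | a.a.b.0 → -a-> n8, -a-> n9
  n6 = b.a.0 | b.0 → -b-> n10, -b-> n11
  n7 = b.b.a.0 | 0 → -b-> n11
  n8 = a.0 | a.b.0 → -a-> n10, -a-> n12
  n9 = 0 | a.a.b.0 → -a-> n12
  n10 = a.0 | b.0 → -a-> n13, -b-> n14
  n11 = b.a.0 | 0 → -b-> n14
  n12 = 0 | a.b.0 → -a-> n13
  n13 = 0 | b.0 → -b-> n15
  n14 = a.0 | 0 → -a-> n15
  n15 = 0 | 0 → ∅
Run σ = ⟨bbb⟩ on P: start {m0}
  [1] b ⇒ {m2, m3}
  [2] b ⇒ {m6, m7}
  [3] b ⇒ {m11}
  ✓ P
Run σ = ⟨bbb⟩ on Q: start {n0}
  [1] b ⇒ {n2}
  [2] b ⇒ {n5}
  [3] b ⇒ ∅ (Q stuck)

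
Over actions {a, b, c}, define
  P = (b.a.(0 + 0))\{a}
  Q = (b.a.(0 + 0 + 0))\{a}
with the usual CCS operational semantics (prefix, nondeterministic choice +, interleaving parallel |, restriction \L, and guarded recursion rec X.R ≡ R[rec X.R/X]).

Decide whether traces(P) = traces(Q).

Reachable graph of P (2 states):
  p0 = (b.a.(0 + 0))\{a} :: =b=> p1
  p1 = (a.(0 + 0))\{a} :: stopped
Reachable graph of Q (2 states):
  q0 = (b.a.(0 + 0 + 0))\{a} :: =b=> q1
  q1 = (a.(0 + 0 + 0))\{a} :: stopped
Partition-refinement fixed point:
  B0 = {p0, q0}
  B1 = {p1, q1}
p0 ∈ B0, q0 ∈ B0 → same block
Bisimilar ⇒ trace-equivalent.

traces(P) = traces(Q)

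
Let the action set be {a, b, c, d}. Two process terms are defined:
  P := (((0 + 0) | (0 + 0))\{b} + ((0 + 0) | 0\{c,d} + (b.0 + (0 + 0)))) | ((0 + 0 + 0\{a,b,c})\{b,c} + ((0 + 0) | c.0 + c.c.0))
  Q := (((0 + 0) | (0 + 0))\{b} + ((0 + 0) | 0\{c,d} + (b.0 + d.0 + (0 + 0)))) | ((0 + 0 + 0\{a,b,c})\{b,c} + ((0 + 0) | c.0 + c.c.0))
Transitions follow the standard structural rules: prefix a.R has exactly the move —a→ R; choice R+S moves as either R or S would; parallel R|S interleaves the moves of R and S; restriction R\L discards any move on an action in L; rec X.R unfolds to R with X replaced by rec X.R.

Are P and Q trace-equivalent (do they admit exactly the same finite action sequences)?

Reachable graph of P (8 states):
  u0 = (((0 + 0) | (0 + 0))\{b} + ((0 + 0) | 0\{c,d} + (b.0 + (0 + 0)))) | ((0 + 0 + 0\{a,b,c})\{b,c} + ((0 + 0) | c.0 + c.c.0)) | --b--▸ u1, --c--▸ u2, --c--▸ u3
  u1 = 0 | ((0 + 0 + 0\{a,b,c})\{b,c} + ((0 + 0) | c.0 + c.c.0)) | --c--▸ u4, --c--▸ u5
  u2 = (((0 + 0) | (0 + 0))\{b} + ((0 + 0) | 0\{c,d} + (b.0 + (0 + 0)))) | ((0 + 0) | 0) | --b--▸ u4
  u3 = (((0 + 0) | (0 + 0))\{b} + ((0 + 0) | 0\{c,d} + (b.0 + (0 + 0)))) | c.0 | --b--▸ u5, --c--▸ u6
  u4 = 0 | ((0 + 0) | 0) | stopped
  u5 = 0 | c.0 | --c--▸ u7
  u6 = (((0 + 0) | (0 + 0))\{b} + ((0 + 0) | 0\{c,d} + (b.0 + (0 + 0)))) | 0 | --b--▸ u7
  u7 = 0 | 0 | stopped
Reachable graph of Q (8 states):
  v0 = (((0 + 0) | (0 + 0))\{b} + ((0 + 0) | 0\{c,d} + (b.0 + d.0 + (0 + 0)))) | ((0 + 0 + 0\{a,b,c})\{b,c} + ((0 + 0) | c.0 + c.c.0)) | --b--▸ v1, --c--▸ v2, --c--▸ v3, --d--▸ v1
  v1 = 0 | ((0 + 0 + 0\{a,b,c})\{b,c} + ((0 + 0) | c.0 + c.c.0)) | --c--▸ v4, --c--▸ v5
  v2 = (((0 + 0) | (0 + 0))\{b} + ((0 + 0) | 0\{c,d} + (b.0 + d.0 + (0 + 0)))) | ((0 + 0) | 0) | --b--▸ v4, --d--▸ v4
  v3 = (((0 + 0) | (0 + 0))\{b} + ((0 + 0) | 0\{c,d} + (b.0 + d.0 + (0 + 0)))) | c.0 | --b--▸ v5, --c--▸ v6, --d--▸ v5
  v4 = 0 | ((0 + 0) | 0) | stopped
  v5 = 0 | c.0 | --c--▸ v7
  v6 = (((0 + 0) | (0 + 0))\{b} + ((0 + 0) | 0\{c,d} + (b.0 + d.0 + (0 + 0)))) | 0 | --b--▸ v7, --d--▸ v7
  v7 = 0 | 0 | stopped
Trace ⟨d⟩ through Q, begin at {v0}:
  [1] d ⇒ {v1}
  — Q admits the full trace.
Trace ⟨d⟩ through P, begin at {u0}:
  [1] d ⇒ ∅  — P cannot continue

NO — witness ⟨d⟩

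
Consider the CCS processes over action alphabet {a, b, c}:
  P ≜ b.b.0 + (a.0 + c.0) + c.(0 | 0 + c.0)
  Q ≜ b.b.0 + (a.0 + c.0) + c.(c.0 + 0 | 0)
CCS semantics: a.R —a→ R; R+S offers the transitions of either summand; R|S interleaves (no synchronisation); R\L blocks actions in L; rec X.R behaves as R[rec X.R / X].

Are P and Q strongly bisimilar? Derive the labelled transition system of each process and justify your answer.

YES

LTS(P): 4 reachable states
  m0 = b.b.0 + (a.0 + c.0) + c.(0 | 0 + c.0) → ··a··> m1, ··b··> m2, ··c··> m1, ··c··> m3
  m1 = 0 → (no moves)
  m2 = b.0 → ··b··> m1
  m3 = 0 | 0 + c.0 → ··c··> m1
LTS(Q): 4 reachable states
  n0 = b.b.0 + (a.0 + c.0) + c.(c.0 + 0 | 0) → ··a··> n1, ··b··> n2, ··c··> n1, ··c··> n3
  n1 = 0 → (no moves)
  n2 = b.0 → ··b··> n1
  n3 = c.0 + 0 | 0 → ··c··> n1
Coarsest stable partition (strong bisimilarity classes):
  B0 = {m0, n0}
  B1 = {m1, n1}
  B2 = {m3, n3}
  B3 = {m2, n2}
m0 ∈ B0, n0 ∈ B0 → same block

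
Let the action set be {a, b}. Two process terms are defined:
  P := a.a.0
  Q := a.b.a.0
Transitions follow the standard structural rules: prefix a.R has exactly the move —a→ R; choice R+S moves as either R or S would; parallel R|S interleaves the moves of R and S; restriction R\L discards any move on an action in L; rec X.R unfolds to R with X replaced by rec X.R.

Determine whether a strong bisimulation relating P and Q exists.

Reachable graph of P (3 states):
  s0 = a.a.0 | —a→ s1
  s1 = a.0 | —a→ s2
  s2 = 0 | ∅
Reachable graph of Q (4 states):
  t0 = a.b.a.0 | —a→ t1
  t1 = b.a.0 | —b→ t2
  t2 = a.0 | —a→ t3
  t3 = 0 | ∅
Partition-refinement fixed point:
  B0 = {s0}
  B1 = {s1, t2}
  B2 = {s2, t3}
  B3 = {t0}
  B4 = {t1}
s0 ∈ B0, t0 ∈ B3 → different blocks

not bisimilar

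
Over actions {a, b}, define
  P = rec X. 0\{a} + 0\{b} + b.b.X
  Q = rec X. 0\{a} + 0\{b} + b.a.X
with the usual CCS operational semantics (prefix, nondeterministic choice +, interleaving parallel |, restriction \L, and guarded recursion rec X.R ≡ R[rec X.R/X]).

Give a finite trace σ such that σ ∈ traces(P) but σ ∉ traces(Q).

P's transition system — 2 states:
  u0 = rec X. 0\{a} + 0\{b} + b.b.X ⊢ ··b··> u1
  u1 = b.(rec X. 0\{a} + 0\{b} + b.b.X) ⊢ ··b··> u0
Q's transition system — 2 states:
  v0 = rec X. 0\{a} + 0\{b} + b.a.X ⊢ ··b··> v1
  v1 = a.(rec X. 0\{a} + 0\{b} + b.a.X) ⊢ ··a··> v0
Run σ = ⟨bb⟩ on P: start {u0}
  after b @ step 1: {u1}
  after b @ step 2: {u0}
  P completes σ.
Run σ = ⟨bb⟩ on Q: start {v0}
  after b @ step 1: {v1}
  after b @ step 2: ∅ (Q stuck)

bb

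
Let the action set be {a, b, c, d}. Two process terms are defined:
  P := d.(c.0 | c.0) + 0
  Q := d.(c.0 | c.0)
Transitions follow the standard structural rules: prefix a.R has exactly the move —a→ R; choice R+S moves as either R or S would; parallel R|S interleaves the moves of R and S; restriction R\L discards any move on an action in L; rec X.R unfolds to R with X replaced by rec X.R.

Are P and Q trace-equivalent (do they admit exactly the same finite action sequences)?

YES

Reachable graph of P (5 states):
  p0 = d.(c.0 | c.0) + 0 | --d--▸ p1
  p1 = c.0 | c.0 | --c--▸ p2, --c--▸ p3
  p2 = 0 | c.0 | --c--▸ p4
  p3 = c.0 | 0 | --c--▸ p4
  p4 = 0 | 0 | ∅
Reachable graph of Q (5 states):
  q0 = d.(c.0 | c.0) | --d--▸ q1
  q1 = c.0 | c.0 | --c--▸ q2, --c--▸ q3
  q2 = 0 | c.0 | --c--▸ q4
  q3 = c.0 | 0 | --c--▸ q4
  q4 = 0 | 0 | ∅
Partition-refinement fixed point:
  B0 = {p0, q0}
  B1 = {p1, q1}
  B2 = {p2, p3, q2, q3}
  B3 = {p4, q4}
p0 ∈ B0, q0 ∈ B0 → same block
Bisimilar ⇒ trace-equivalent.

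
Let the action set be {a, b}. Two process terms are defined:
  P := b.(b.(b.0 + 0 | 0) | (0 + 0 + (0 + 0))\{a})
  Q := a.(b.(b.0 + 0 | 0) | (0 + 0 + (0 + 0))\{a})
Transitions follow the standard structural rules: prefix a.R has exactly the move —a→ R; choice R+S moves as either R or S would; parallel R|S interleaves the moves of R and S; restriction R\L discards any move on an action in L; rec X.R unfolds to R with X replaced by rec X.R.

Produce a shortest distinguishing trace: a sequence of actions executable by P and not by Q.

P's transition system — 4 states:
  s0 = b.(b.(b.0 + 0 | 0) | (0 + 0 + (0 + 0))\{a}) :: --b--▸ s1
  s1 = b.(b.0 + 0 | 0) | (0 + 0 + (0 + 0))\{a} :: --b--▸ s2
  s2 = (b.0 + 0 | 0) | (0 + 0 + (0 + 0))\{a} :: --b--▸ s3
  s3 = 0 | (0 + 0 + (0 + 0))\{a} :: ·
Q's transition system — 4 states:
  t0 = a.(b.(b.0 + 0 | 0) | (0 + 0 + (0 + 0))\{a}) :: --a--▸ t1
  t1 = b.(b.0 + 0 | 0) | (0 + 0 + (0 + 0))\{a} :: --b--▸ t2
  t2 = (b.0 + 0 | 0) | (0 + 0 + (0 + 0))\{a} :: --b--▸ t3
  t3 = 0 | (0 + 0 + (0 + 0))\{a} :: ·
Run σ = ⟨b⟩ on P: start {s0}
  [1] b ⇒ {s1}
  — P admits the full trace.
Run σ = ⟨b⟩ on Q: start {t0}
  [1] b ⇒ ∅ (Q stuck)

b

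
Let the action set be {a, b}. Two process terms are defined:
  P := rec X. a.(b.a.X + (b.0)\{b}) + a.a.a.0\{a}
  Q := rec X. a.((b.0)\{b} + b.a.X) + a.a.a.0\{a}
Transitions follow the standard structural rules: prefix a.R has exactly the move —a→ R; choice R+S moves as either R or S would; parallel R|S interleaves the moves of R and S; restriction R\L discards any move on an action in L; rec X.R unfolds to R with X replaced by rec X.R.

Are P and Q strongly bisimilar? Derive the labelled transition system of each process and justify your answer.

YES

LTS(P): 6 reachable states
  p0 = rec X. a.(b.a.X + (b.0)\{b}) + a.a.a.0\{a} ⊢ ··a··> p1, ··a··> p2
  p1 = a.a.0\{a} ⊢ ··a··> p3
  p2 = b.a.(rec X. a.(b.a.X + (b.0)\{b}) + a.a.a.0\{a}) + (b.0)\{b} ⊢ ··b··> p4
  p3 = a.0\{a} ⊢ ··a··> p5
  p4 = a.(rec X. a.(b.a.X + (b.0)\{b}) + a.a.a.0\{a}) ⊢ ··a··> p0
  p5 = 0\{a} ⊢ deadlocked
LTS(Q): 6 reachable states
  q0 = rec X. a.((b.0)\{b} + b.a.X) + a.a.a.0\{a} ⊢ ··a··> q1, ··a··> q2
  q1 = (b.0)\{b} + b.a.(rec X. a.((b.0)\{b} + b.a.X) + a.a.a.0\{a}) ⊢ ··b··> q3
  q2 = a.a.0\{a} ⊢ ··a··> q4
  q3 = a.(rec X. a.((b.0)\{b} + b.a.X) + a.a.a.0\{a}) ⊢ ··a··> q0
  q4 = a.0\{a} ⊢ ··a··> q5
  q5 = 0\{a} ⊢ deadlocked
Coarsest stable partition (strong bisimilarity classes):
  B0 = {p0, q0}
  B1 = {p2, q1}
  B2 = {p4, q3}
  B3 = {p1, q2}
  B4 = {p3, q4}
  B5 = {p5, q5}
p0 ∈ B0, q0 ∈ B0 → same block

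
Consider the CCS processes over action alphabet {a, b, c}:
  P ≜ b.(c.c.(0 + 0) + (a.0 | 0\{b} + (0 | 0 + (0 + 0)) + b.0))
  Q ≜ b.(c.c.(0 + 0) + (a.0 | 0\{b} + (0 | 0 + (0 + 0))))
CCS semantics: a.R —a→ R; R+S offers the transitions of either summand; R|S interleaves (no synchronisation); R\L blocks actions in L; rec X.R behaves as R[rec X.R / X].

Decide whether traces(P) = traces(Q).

LTS(P): 6 reachable states
  s0 = b.(c.c.(0 + 0) + (a.0 | 0\{b} + (0 | 0 + (0 + 0)) + b.0)) :: -b-> s1
  s1 = c.c.(0 + 0) + (a.0 | 0\{b} + (0 | 0 + (0 + 0)) + b.0) :: -a-> s2, -b-> s3, -c-> s4
  s2 = 0 | 0\{b} :: deadlocked
  s3 = 0 :: deadlocked
  s4 = c.(0 + 0) :: -c-> s5
  s5 = 0 + 0 :: deadlocked
LTS(Q): 5 reachable states
  t0 = b.(c.c.(0 + 0) + (a.0 | 0\{b} + (0 | 0 + (0 + 0)))) :: -b-> t1
  t1 = c.c.(0 + 0) + (a.0 | 0\{b} + (0 | 0 + (0 + 0))) :: -a-> t2, -c-> t3
  t2 = 0 | 0\{b} :: deadlocked
  t3 = c.(0 + 0) :: -c-> t4
  t4 = 0 + 0 :: deadlocked
Trace ⟨bb⟩ through P, begin at {s0}:
  step 1 (b): {s1}
  step 2 (b): {s3}
  P completes σ.
Trace ⟨bb⟩ through Q, begin at {t0}:
  step 1 (b): {t1}
  step 2 (b): ∅ (Q stuck)

NO — witness ⟨bb⟩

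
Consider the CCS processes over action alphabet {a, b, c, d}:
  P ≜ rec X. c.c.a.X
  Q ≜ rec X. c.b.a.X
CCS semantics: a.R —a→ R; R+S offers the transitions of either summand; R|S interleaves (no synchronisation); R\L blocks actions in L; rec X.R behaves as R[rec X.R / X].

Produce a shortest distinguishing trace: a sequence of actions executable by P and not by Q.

cc

LTS(P): 3 reachable states
  s0 = rec X. c.c.a.X :: —c→ s1
  s1 = c.a.(rec X. c.c.a.X) :: —c→ s2
  s2 = a.(rec X. c.c.a.X) :: —a→ s0
LTS(Q): 3 reachable states
  t0 = rec X. c.b.a.X :: —c→ t1
  t1 = b.a.(rec X. c.b.a.X) :: —b→ t2
  t2 = a.(rec X. c.b.a.X) :: —a→ t0
Executing cc from P (initial set {s0}):
  step 1 (c): {s1}
  step 2 (c): {s2}
  — P admits the full trace.
Executing cc from Q (initial set {t0}):
  step 1 (c): {t1}
  step 2 (c): ∅ (Q stuck)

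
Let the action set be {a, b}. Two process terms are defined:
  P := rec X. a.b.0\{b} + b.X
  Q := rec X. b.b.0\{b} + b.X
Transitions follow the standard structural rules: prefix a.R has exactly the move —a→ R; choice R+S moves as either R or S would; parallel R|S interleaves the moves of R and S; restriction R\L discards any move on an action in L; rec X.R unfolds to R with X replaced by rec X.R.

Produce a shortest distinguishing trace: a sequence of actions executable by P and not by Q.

a

P's transition system — 3 states:
  m0 = rec X. a.b.0\{b} + b.X → =a=> m1, =b=> m0
  m1 = b.0\{b} → =b=> m2
  m2 = 0\{b} → ·
Q's transition system — 3 states:
  n0 = rec X. b.b.0\{b} + b.X → =b=> n0, =b=> n1
  n1 = b.0\{b} → =b=> n2
  n2 = 0\{b} → ·
Executing a from P (initial set {m0}):
  after a @ step 1: {m1}
  — P admits the full trace.
Executing a from Q (initial set {n0}):
  after a @ step 1: no successor for Q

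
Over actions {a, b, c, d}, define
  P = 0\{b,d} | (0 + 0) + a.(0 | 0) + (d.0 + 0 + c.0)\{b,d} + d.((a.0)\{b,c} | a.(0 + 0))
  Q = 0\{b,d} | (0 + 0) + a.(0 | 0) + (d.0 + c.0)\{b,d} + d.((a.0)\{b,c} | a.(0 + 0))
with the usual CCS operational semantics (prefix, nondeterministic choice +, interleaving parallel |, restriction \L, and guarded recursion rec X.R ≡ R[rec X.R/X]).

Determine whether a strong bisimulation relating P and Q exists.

bisimilar

LTS(P): 7 reachable states
  m0 = 0\{b,d} | (0 + 0) + a.(0 | 0) + (d.0 + 0 + c.0)\{b,d} + d.((a.0)\{b,c} | a.(0 + 0)) ⊢ —a→ m1, —c→ m2, —d→ m3
  m1 = 0 | 0 ⊢ stopped
  m2 = 0\{b,d} ⊢ stopped
  m3 = (a.0)\{b,c} | a.(0 + 0) ⊢ —a→ m4, —a→ m5
  m4 = (a.0)\{b,c} | (0 + 0) ⊢ —a→ m6
  m5 = 0\{b,c} | a.(0 + 0) ⊢ —a→ m6
  m6 = 0\{b,c} | (0 + 0) ⊢ stopped
LTS(Q): 7 reachable states
  n0 = 0\{b,d} | (0 + 0) + a.(0 | 0) + (d.0 + c.0)\{b,d} + d.((a.0)\{b,c} | a.(0 + 0)) ⊢ —a→ n1, —c→ n2, —d→ n3
  n1 = 0 | 0 ⊢ stopped
  n2 = 0\{b,d} ⊢ stopped
  n3 = (a.0)\{b,c} | a.(0 + 0) ⊢ —a→ n4, —a→ n5
  n4 = (a.0)\{b,c} | (0 + 0) ⊢ —a→ n6
  n5 = 0\{b,c} | a.(0 + 0) ⊢ —a→ n6
  n6 = 0\{b,c} | (0 + 0) ⊢ stopped
Partition-refinement fixed point:
  B0 = {m0, n0}
  B1 = {m1, m2, m6, n1, n2, n6}
  B2 = {m3, n3}
  B3 = {m4, m5, n4, n5}
m0 ∈ B0, n0 ∈ B0 → same block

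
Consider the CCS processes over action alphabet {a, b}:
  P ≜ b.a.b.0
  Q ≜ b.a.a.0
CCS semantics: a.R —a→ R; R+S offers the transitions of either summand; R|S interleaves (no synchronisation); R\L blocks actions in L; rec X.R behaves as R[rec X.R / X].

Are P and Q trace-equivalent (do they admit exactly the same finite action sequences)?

NO — witness ⟨bab⟩

Reachable graph of P (4 states):
  p0 = b.a.b.0 | -b-> p1
  p1 = a.b.0 | -a-> p2
  p2 = b.0 | -b-> p3
  p3 = 0 | stopped
Reachable graph of Q (4 states):
  q0 = b.a.a.0 | -b-> q1
  q1 = a.a.0 | -a-> q2
  q2 = a.0 | -a-> q3
  q3 = 0 | stopped
Trace ⟨bab⟩ through P, begin at {p0}:
  step 1 (b): {p1}
  step 2 (a): {p2}
  step 3 (b): {p3}
  — P admits the full trace.
Trace ⟨bab⟩ through Q, begin at {q0}:
  step 1 (b): {q1}
  step 2 (a): {q2}
  step 3 (b): no successor for Q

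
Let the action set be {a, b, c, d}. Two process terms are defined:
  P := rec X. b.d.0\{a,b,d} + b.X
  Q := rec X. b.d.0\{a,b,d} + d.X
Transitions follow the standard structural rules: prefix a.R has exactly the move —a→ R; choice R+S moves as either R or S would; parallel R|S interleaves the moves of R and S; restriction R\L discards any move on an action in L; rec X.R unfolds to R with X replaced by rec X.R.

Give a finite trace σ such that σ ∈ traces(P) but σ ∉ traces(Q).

bb

P's transition system — 3 states:
  p0 = rec X. b.d.0\{a,b,d} + b.X ⊢ ··b··> p0, ··b··> p1
  p1 = d.0\{a,b,d} ⊢ ··d··> p2
  p2 = 0\{a,b,d} ⊢ ∅
Q's transition system — 3 states:
  q0 = rec X. b.d.0\{a,b,d} + d.X ⊢ ··b··> q1, ··d··> q0
  q1 = d.0\{a,b,d} ⊢ ··d··> q2
  q2 = 0\{a,b,d} ⊢ ∅
Trace ⟨bb⟩ through P, begin at {p0}:
  [1] b ⇒ {p0, p1}
  [2] b ⇒ {p0, p1}
  P completes σ.
Trace ⟨bb⟩ through Q, begin at {q0}:
  [1] b ⇒ {q1}
  [2] b ⇒ no successor for Q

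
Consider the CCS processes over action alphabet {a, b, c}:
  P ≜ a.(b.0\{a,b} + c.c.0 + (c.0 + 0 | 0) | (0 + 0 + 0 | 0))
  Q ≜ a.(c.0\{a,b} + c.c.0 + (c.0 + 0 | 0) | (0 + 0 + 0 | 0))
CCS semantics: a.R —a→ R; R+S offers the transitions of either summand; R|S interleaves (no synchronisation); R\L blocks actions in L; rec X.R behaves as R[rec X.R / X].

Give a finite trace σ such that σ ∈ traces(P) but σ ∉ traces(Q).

ab

P's transition system — 6 states:
  s0 = a.(b.0\{a,b} + c.c.0 + (c.0 + 0 | 0) | (0 + 0 + 0 | 0)) :: ··a··> s1
  s1 = b.0\{a,b} + c.c.0 + (c.0 + 0 | 0) | (0 + 0 + 0 | 0) :: ··b··> s2, ··c··> s3, ··c··> s4
  s2 = 0\{a,b} :: (no moves)
  s3 = 0 | (0 + 0 + 0 | 0) :: (no moves)
  s4 = c.0 :: ··c··> s5
  s5 = 0 :: (no moves)
Q's transition system — 6 states:
  t0 = a.(c.0\{a,b} + c.c.0 + (c.0 + 0 | 0) | (0 + 0 + 0 | 0)) :: ··a··> t1
  t1 = c.0\{a,b} + c.c.0 + (c.0 + 0 | 0) | (0 + 0 + 0 | 0) :: ··c··> t2, ··c··> t3, ··c··> t4
  t2 = 0 | (0 + 0 + 0 | 0) :: (no moves)
  t3 = 0\{a,b} :: (no moves)
  t4 = c.0 :: ··c··> t5
  t5 = 0 :: (no moves)
Run σ = ⟨ab⟩ on P: start {s0}
  after a @ step 1: {s1}
  after b @ step 2: {s2}
  P completes σ.
Run σ = ⟨ab⟩ on Q: start {t0}
  after a @ step 1: {t1}
  after b @ step 2: ∅ (Q stuck)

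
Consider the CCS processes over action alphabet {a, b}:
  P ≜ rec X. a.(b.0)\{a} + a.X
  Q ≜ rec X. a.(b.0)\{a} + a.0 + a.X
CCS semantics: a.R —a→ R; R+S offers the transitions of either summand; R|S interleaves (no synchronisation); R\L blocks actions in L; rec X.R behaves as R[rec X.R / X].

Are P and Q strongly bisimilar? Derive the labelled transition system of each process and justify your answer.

not bisimilar

Reachable graph of P (3 states):
  p0 = rec X. a.(b.0)\{a} + a.X :: --a--▸ p0, --a--▸ p1
  p1 = (b.0)\{a} :: --b--▸ p2
  p2 = 0\{a} :: (no moves)
Reachable graph of Q (4 states):
  q0 = rec X. a.(b.0)\{a} + a.0 + a.X :: --a--▸ q0, --a--▸ q1, --a--▸ q2
  q1 = (b.0)\{a} :: --b--▸ q3
  q2 = 0 :: (no moves)
  q3 = 0\{a} :: (no moves)
Bisimilarity quotient blocks:
  B0 = {p0}
  B1 = {p1, q1}
  B2 = {p2, q2, q3}
  B3 = {q0}
p0 ∈ B0, q0 ∈ B3 → different blocks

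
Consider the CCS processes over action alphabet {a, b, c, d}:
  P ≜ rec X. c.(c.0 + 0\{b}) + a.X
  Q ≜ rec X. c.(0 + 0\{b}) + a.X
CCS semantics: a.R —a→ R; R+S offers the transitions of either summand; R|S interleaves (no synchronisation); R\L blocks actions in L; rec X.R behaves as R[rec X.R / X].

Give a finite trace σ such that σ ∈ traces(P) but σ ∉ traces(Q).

LTS(P): 3 reachable states
  s0 = rec X. c.(c.0 + 0\{b}) + a.X → =a=> s0, =c=> s1
  s1 = c.0 + 0\{b} → =c=> s2
  s2 = 0 → deadlocked
LTS(Q): 2 reachable states
  t0 = rec X. c.(0 + 0\{b}) + a.X → =a=> t0, =c=> t1
  t1 = 0 + 0\{b} → deadlocked
Run σ = ⟨cc⟩ on P: start {s0}
  [1] c ⇒ {s1}
  [2] c ⇒ {s2}
  ✓ P
Run σ = ⟨cc⟩ on Q: start {t0}
  [1] c ⇒ {t1}
  [2] c ⇒ ∅  — Q cannot continue

cc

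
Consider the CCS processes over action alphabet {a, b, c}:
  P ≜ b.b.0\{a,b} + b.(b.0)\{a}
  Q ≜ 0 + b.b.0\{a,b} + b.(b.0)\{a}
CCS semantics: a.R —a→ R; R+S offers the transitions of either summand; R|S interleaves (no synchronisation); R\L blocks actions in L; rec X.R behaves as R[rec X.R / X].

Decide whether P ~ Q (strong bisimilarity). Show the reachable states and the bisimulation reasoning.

P's transition system — 5 states:
  p0 = b.b.0\{a,b} + b.(b.0)\{a} ⊢ -b-> p1, -b-> p2
  p1 = (b.0)\{a} ⊢ -b-> p3
  p2 = b.0\{a,b} ⊢ -b-> p4
  p3 = 0\{a} ⊢ (no moves)
  p4 = 0\{a,b} ⊢ (no moves)
Q's transition system — 5 states:
  q0 = 0 + b.b.0\{a,b} + b.(b.0)\{a} ⊢ -b-> q1, -b-> q2
  q1 = (b.0)\{a} ⊢ -b-> q3
  q2 = b.0\{a,b} ⊢ -b-> q4
  q3 = 0\{a} ⊢ (no moves)
  q4 = 0\{a,b} ⊢ (no moves)
Bisimilarity quotient blocks:
  B0 = {p0, q0}
  B1 = {p1, p2, q1, q2}
  B2 = {p3, p4, q3, q4}
p0 ∈ B0, q0 ∈ B0 → same block

bisimilar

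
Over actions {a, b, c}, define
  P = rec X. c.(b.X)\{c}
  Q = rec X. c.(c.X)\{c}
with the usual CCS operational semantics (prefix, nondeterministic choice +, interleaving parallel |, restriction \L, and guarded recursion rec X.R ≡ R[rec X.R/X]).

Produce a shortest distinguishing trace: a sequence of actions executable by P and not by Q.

cb

P's transition system — 3 states:
  p0 = rec X. c.(b.X)\{c} → ··c··> p1
  p1 = (b.(rec X. c.(b.X)\{c}))\{c} → ··b··> p2
  p2 = (rec X. c.(b.X)\{c})\{c} → (no moves)
Q's transition system — 2 states:
  q0 = rec X. c.(c.X)\{c} → ··c··> q1
  q1 = (c.(rec X. c.(c.X)\{c}))\{c} → (no moves)
Trace ⟨cb⟩ through P, begin at {p0}:
  [1] c ⇒ {p1}
  [2] b ⇒ {p2}
  P completes σ.
Trace ⟨cb⟩ through Q, begin at {q0}:
  [1] c ⇒ {q1}
  [2] b ⇒ ∅  — Q cannot continue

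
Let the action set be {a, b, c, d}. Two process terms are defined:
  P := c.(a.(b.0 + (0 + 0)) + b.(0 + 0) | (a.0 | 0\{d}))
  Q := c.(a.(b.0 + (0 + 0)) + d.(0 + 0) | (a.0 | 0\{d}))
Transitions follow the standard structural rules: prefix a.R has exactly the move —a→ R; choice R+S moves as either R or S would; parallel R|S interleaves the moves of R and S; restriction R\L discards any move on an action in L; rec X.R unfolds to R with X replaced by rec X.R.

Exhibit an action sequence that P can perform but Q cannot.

P's transition system — 7 states:
  s0 = c.(a.(b.0 + (0 + 0)) + b.(0 + 0) | (a.0 | 0\{d})) :: ··c··> s1
  s1 = a.(b.0 + (0 + 0)) + b.(0 + 0) | (a.0 | 0\{d}) :: ··a··> s2, ··a··> s3, ··b··> s4
  s2 = b.(0 + 0) | (0 | 0\{d}) :: ··b··> s5
  s3 = b.0 + (0 + 0) :: ··b··> s6
  s4 = (0 + 0) | (a.0 | 0\{d}) :: ··a··> s5
  s5 = (0 + 0) | (0 | 0\{d}) :: (no moves)
  s6 = 0 :: (no moves)
Q's transition system — 7 states:
  t0 = c.(a.(b.0 + (0 + 0)) + d.(0 + 0) | (a.0 | 0\{d})) :: ··c··> t1
  t1 = a.(b.0 + (0 + 0)) + d.(0 + 0) | (a.0 | 0\{d}) :: ··a··> t2, ··a··> t3, ··d··> t4
  t2 = b.0 + (0 + 0) :: ··b··> t5
  t3 = d.(0 + 0) | (0 | 0\{d}) :: ··d··> t6
  t4 = (0 + 0) | (a.0 | 0\{d}) :: ··a··> t6
  t5 = 0 :: (no moves)
  t6 = (0 + 0) | (0 | 0\{d}) :: (no moves)
Run σ = ⟨cb⟩ on P: start {s0}
  step 1 (c): {s1}
  step 2 (b): {s4}
  — P admits the full trace.
Run σ = ⟨cb⟩ on Q: start {t0}
  step 1 (c): {t1}
  step 2 (b): ∅  — Q cannot continue

cb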